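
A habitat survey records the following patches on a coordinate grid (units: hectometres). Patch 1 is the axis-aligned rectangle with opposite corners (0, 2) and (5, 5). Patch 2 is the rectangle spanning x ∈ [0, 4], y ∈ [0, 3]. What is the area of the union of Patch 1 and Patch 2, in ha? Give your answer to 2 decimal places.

By inclusion–exclusion:
Individual areas: |Patch 1| = 15, |Patch 2| = 12.
|Patch 1∩Patch 2|: x∈[0,4], y∈[2,3] → 4·1 = 4.
|Patch 1 ∪ Patch 2| = 27 − 4 = 23.00.

23.00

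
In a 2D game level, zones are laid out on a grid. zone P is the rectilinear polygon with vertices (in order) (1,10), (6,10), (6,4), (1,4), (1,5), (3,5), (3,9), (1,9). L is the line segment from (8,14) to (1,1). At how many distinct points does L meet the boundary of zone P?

The segment meets the boundary at (2.615,4), (5.846,10).

2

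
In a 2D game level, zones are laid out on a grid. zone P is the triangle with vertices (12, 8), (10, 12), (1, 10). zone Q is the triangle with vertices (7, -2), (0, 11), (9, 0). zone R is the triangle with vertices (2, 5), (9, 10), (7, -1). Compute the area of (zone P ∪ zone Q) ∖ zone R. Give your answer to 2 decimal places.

|zone P ∪ zone Q| = 40.
|(zone P ∪ zone Q) ∩ zone R| = 13.1534.
|(zone P ∪ zone Q) ∖ zone R| = 40 − 13.1534 = 26.85.

26.85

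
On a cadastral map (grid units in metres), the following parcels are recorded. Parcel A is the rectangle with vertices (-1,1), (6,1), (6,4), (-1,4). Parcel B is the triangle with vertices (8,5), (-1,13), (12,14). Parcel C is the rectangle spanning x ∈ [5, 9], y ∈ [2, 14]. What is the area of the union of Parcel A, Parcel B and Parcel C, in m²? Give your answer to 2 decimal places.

94.16

By inclusion–exclusion:
Individual areas: |Parcel A| = 21, |Parcel B| = 56.5, |Parcel C| = 48.
|Parcel A∩Parcel B| = 0.
|Parcel A∩Parcel C|: x∈[5,6], y∈[2,4] → 1·2 = 2.
|Parcel B∩Parcel C| = 29.3365.
|Parcel A∩Parcel B∩Parcel C| = 0.
|Parcel A ∪ Parcel B ∪ Parcel C| = 125.5 − 31.3365 + 0 = 94.16.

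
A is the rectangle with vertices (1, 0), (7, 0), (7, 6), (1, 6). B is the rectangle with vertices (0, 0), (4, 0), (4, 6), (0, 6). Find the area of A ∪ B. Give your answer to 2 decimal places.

By inclusion–exclusion:
Individual areas: |A| = 36, |B| = 24.
|A∩B|: x∈[1,4], y∈[0,6] → 3·6 = 18.
|A ∪ B| = 60 − 18 = 42.00.

42.00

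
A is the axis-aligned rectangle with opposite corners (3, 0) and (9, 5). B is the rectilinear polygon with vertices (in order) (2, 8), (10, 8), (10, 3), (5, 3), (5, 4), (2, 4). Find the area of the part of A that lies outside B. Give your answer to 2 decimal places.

|A| = 30, |A∩B| = 10.
|A ∖ B| = |A| − |A∩B| = 30 − 10 = 20.00.

20.00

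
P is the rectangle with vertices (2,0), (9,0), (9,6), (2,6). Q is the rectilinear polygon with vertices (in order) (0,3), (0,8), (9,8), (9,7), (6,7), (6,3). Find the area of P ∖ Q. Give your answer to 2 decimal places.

|P| = 42, |P∩Q| = 12.
|P ∖ Q| = |P| − |P∩Q| = 42 − 12 = 30.00.

30.00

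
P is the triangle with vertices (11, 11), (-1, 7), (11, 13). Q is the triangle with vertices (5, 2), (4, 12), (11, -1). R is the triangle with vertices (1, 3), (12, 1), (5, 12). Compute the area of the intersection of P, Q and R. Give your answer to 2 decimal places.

The intersection is the polygon with vertices (4.238,9.619), (5.061,10.03), (5.522,9.174), (4.323,8.774).
By the shoelace formula its area is 0.97.

0.97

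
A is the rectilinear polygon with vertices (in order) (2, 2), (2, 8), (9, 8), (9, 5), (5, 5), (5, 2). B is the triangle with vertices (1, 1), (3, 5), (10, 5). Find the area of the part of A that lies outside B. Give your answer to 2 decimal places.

|A| = 30, |A∩B| = 7.3194.
|A ∖ B| = |A| − |A∩B| = 30 − 7.3194 = 22.68.

22.68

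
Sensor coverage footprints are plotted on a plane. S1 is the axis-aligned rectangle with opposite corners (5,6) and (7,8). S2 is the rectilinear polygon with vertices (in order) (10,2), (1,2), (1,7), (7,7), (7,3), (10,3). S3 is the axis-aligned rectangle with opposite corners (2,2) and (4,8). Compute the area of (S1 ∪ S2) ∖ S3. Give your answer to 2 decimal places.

|S1 ∪ S2| = 35.
|(S1 ∪ S2) ∩ S3| = 10.
|(S1 ∪ S2) ∖ S3| = 35 − 10 = 25.00.

25.00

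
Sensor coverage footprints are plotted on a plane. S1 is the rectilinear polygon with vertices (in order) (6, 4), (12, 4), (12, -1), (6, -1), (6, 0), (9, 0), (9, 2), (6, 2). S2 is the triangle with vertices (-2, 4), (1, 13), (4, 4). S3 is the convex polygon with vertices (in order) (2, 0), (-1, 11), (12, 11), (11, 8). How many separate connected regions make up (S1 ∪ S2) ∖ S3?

(S1 ∪ S2) ∖ S3 splits into 3 disjoint pieces (area 23.8889, area 6.9818, area 1.3333).

3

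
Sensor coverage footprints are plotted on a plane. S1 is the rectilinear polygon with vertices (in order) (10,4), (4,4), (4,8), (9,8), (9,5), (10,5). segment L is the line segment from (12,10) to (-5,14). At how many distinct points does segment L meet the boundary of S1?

0

The segment lies entirely outside S1 and never meets its boundary.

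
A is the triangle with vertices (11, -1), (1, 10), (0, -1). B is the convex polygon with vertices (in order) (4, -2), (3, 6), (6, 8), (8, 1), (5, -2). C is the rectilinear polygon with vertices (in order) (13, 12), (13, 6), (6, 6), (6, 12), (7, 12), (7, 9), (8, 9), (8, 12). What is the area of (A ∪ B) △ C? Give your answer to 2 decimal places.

|A ∪ B| = 68.0816.
|(A ∪ B) ∩ C| = 0.5714.
|(A ∪ B) △ C| = 68.0816 + 39 − 1.1429 = 105.94.

105.94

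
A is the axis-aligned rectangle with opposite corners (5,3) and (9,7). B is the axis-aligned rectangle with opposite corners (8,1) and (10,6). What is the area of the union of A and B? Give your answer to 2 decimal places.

By inclusion–exclusion:
Individual areas: |A| = 16, |B| = 10.
|A∩B|: x∈[8,9], y∈[3,6] → 1·3 = 3.
|A ∪ B| = 26 − 3 = 23.00.

23.00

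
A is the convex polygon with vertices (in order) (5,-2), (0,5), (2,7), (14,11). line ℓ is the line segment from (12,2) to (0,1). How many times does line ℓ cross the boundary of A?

The segment meets the boundary at (7.51,1.626), (2.697,1.225).

2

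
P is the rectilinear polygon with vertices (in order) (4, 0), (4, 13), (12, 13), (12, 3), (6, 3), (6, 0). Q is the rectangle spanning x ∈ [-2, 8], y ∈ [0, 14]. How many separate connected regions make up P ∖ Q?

1

P ∖ Q is a single connected region.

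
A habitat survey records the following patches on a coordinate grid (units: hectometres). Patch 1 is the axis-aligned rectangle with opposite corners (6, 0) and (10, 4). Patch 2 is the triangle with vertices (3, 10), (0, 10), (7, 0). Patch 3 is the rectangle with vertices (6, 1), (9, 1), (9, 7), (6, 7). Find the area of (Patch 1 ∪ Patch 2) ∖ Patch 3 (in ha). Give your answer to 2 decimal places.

|Patch 1 ∪ Patch 2| = 30.4643.
|(Patch 1 ∪ Patch 2) ∩ Patch 3| = 9.
|(Patch 1 ∪ Patch 2) ∖ Patch 3| = 30.4643 − 9 = 21.46.

21.46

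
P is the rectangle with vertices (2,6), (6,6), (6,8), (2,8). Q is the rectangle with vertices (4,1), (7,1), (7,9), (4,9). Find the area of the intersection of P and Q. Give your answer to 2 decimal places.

|P∩Q|: x∈[4,6], y∈[6,8] → 2·2 = 4.

4.00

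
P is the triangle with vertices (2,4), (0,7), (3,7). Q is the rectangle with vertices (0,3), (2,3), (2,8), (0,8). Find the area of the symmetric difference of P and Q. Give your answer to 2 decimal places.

|P| = 4.5, |Q| = 10, |P∩Q| = 3.
|P △ Q| = |P| + |Q| − 2·|P∩Q| = 4.5 + 10 − 6 = 8.50.

8.50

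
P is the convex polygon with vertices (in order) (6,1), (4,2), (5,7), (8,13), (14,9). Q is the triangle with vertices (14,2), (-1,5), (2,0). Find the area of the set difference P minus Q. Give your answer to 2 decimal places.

50.47

|P| = 57.5, |P∩Q| = 7.0321.
|P ∖ Q| = |P| − |P∩Q| = 57.5 − 7.0321 = 50.47.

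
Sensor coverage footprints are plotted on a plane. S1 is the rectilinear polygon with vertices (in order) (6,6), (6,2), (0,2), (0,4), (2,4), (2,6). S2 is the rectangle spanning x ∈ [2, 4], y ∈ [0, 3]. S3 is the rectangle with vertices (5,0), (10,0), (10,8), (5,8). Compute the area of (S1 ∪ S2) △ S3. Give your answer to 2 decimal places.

|S1 ∪ S2| = 24.
|(S1 ∪ S2) ∩ S3| = 4.
|(S1 ∪ S2) △ S3| = 24 + 40 − 8 = 56.00.

56.00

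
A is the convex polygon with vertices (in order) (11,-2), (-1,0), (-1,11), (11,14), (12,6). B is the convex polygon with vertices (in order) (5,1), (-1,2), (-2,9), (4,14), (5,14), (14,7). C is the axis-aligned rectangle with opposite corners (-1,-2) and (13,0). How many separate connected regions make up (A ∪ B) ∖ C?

1

(A ∪ B) ∖ C is a single connected region.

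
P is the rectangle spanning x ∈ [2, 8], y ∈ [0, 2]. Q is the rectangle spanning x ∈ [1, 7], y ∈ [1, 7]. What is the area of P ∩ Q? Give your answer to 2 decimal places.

5.00

|P∩Q|: x∈[2,7], y∈[1,2] → 5·1 = 5.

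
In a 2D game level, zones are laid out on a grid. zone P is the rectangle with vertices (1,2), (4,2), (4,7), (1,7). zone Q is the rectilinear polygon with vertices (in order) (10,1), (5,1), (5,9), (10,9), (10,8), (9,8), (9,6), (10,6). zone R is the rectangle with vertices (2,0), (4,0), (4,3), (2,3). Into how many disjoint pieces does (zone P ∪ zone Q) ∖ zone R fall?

(zone P ∪ zone Q) ∖ zone R splits into 2 disjoint pieces (area 13, area 38).

2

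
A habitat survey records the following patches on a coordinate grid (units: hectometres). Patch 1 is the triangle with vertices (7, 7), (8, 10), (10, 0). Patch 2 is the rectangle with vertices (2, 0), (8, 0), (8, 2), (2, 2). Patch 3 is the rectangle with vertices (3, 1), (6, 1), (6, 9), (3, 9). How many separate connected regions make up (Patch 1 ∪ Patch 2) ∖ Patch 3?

(Patch 1 ∪ Patch 2) ∖ Patch 3 splits into 2 disjoint pieces (area 8, area 9).

2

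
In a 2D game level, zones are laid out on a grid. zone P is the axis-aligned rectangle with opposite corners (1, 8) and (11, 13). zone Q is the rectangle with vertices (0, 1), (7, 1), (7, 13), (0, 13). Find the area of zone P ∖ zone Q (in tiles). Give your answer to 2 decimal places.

|zone P∩zone Q|: x∈[1,7], y∈[8,13] → 6·5 = 30.
|zone P| = 50.
|zone P ∖ zone Q| = |zone P| − |zone P∩zone Q| = 50 − 30 = 20.00.

20.00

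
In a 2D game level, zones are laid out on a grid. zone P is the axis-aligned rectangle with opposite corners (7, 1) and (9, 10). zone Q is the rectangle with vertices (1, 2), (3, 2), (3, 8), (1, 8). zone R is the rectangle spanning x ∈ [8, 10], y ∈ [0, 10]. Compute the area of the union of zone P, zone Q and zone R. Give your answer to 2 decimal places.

41.00

By inclusion–exclusion:
Individual areas: |zone P| = 18, |zone Q| = 12, |zone R| = 20.
|zone P∩zone Q| = 0 (no overlap).
|zone P∩zone R|: x∈[8,9], y∈[1,10] → 1·9 = 9.
|zone Q∩zone R| = 0 (no overlap).
|zone P∩zone Q∩zone R| = 0.
|zone P ∪ zone Q ∪ zone R| = 50 − 9 + 0 = 41.00.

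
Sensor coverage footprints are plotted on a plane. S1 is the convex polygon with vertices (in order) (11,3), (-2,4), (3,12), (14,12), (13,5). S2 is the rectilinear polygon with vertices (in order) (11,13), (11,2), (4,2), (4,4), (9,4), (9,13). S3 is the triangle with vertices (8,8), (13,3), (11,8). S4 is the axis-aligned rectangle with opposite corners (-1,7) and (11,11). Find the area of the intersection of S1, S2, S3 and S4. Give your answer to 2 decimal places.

2.00

The intersection is the polygon with vertices (11,8), (11,7), (9,7), (9,8).
By the shoelace formula its area is 2.00.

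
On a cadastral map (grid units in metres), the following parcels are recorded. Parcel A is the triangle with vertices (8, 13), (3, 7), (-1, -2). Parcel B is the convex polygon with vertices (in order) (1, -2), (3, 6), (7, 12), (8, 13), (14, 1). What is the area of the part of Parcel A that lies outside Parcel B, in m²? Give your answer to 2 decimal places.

|Parcel A| = 10.5, |Parcel A∩Parcel B| = 4.5476.
|Parcel A ∖ Parcel B| = |Parcel A| − |Parcel A∩Parcel B| = 10.5 − 4.5476 = 5.95.

5.95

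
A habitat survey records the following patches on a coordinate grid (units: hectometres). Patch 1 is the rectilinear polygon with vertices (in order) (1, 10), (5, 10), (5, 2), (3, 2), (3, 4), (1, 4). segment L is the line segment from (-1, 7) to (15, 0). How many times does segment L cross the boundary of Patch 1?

2

The segment meets the boundary at (5,4.375), (1,6.125).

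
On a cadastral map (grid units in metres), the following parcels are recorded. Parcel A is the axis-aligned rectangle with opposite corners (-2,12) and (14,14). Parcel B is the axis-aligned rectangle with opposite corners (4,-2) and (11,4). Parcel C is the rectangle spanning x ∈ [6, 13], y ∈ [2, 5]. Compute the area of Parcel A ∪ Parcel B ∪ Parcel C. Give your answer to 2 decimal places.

85.00

By inclusion–exclusion:
Individual areas: |Parcel A| = 32, |Parcel B| = 42, |Parcel C| = 21.
|Parcel A∩Parcel B| = 0 (no overlap).
|Parcel A∩Parcel C| = 0 (no overlap).
|Parcel B∩Parcel C|: x∈[6,11], y∈[2,4] → 5·2 = 10.
|Parcel A∩Parcel B∩Parcel C| = 0.
|Parcel A ∪ Parcel B ∪ Parcel C| = 95 − 10 + 0 = 85.00.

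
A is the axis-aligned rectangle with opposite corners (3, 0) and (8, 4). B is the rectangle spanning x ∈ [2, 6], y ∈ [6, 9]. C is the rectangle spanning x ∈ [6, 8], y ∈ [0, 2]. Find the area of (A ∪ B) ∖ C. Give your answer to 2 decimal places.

28.00

|A ∪ B| = 32.
|(A ∪ B) ∩ C| = 4.
|(A ∪ B) ∖ C| = 32 − 4 = 28.00.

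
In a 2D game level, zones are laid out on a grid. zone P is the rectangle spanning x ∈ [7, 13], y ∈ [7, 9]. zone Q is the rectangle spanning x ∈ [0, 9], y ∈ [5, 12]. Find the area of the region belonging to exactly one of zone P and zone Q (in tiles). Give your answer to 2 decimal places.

67.00

|zone P∩zone Q|: x∈[7,9], y∈[7,9] → 2·2 = 4.
|zone P △ zone Q| = |zone P| + |zone Q| − 2·|zone P∩zone Q| = 12 + 63 − 8 = 67.00.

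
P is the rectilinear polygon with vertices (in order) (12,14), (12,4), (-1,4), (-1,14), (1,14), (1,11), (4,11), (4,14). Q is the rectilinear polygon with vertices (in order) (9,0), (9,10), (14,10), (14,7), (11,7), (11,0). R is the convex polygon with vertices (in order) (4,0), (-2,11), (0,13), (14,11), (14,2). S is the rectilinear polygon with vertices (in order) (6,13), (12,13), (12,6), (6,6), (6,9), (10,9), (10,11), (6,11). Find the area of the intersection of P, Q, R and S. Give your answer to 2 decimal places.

10.00

The intersection is the polygon with vertices (11,6), (9,6), (9,9), (10,9), (10,10), (12,10), (12,7), (11,7).
By the shoelace formula its area is 10.00.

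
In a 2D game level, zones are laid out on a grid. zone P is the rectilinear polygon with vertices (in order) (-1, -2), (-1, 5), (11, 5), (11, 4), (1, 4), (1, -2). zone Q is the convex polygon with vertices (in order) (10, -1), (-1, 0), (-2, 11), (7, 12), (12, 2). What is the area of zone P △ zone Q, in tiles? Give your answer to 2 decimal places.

121.64

|zone P| = 24, |zone Q| = 137.5, |zone P∩zone Q| = 19.9318.
|zone P △ zone Q| = |zone P| + |zone Q| − 2·|zone P∩zone Q| = 24 + 137.5 − 39.8636 = 121.64.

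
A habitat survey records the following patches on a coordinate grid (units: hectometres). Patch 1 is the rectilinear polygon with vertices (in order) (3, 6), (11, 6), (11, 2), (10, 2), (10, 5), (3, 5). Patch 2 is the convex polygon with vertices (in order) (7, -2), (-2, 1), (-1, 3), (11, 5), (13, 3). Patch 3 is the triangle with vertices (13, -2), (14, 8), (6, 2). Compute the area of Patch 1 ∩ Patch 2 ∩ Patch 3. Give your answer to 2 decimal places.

The intersection is the polygon with vertices (10,2), (10,4.833), (11,5), (11,2).
By the shoelace formula its area is 2.92.

2.92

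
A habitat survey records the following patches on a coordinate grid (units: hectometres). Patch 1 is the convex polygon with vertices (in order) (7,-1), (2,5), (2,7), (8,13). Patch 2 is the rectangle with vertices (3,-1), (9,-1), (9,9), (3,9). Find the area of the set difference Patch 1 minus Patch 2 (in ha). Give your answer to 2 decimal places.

|Patch 1| = 44, |Patch 1∩Patch 2| = 33.4714.
|Patch 1 ∖ Patch 2| = |Patch 1| − |Patch 1∩Patch 2| = 44 − 33.4714 = 10.53.

10.53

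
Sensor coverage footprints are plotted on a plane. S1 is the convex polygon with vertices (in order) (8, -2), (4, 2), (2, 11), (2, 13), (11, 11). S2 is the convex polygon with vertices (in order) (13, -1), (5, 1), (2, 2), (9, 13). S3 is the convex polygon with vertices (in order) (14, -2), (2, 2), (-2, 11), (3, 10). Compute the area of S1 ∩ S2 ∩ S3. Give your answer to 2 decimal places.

The intersection is the polygon with vertices (3.482,4.329), (5.415,7.366), (9.207,3.229), (8.491,0.127), (5,1), (4,2).
By the shoelace formula its area is 25.08.

25.08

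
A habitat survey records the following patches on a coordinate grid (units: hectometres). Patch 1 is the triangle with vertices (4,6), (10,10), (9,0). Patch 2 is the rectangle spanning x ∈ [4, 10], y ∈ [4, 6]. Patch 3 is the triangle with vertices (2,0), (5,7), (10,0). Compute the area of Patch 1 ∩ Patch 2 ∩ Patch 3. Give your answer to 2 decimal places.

3.06

The intersection is the polygon with vertices (5.667,4), (4.377,5.547), (4.571,6), (5.714,6), (7.143,4).
By the shoelace formula its area is 3.06.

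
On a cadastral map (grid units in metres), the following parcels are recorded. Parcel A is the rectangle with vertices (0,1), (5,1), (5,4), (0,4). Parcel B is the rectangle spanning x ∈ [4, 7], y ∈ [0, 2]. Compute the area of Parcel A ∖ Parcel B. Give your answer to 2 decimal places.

|Parcel A∩Parcel B|: x∈[4,5], y∈[1,2] → 1·1 = 1.
|Parcel A| = 15.
|Parcel A ∖ Parcel B| = |Parcel A| − |Parcel A∩Parcel B| = 15 − 1 = 14.00.

14.00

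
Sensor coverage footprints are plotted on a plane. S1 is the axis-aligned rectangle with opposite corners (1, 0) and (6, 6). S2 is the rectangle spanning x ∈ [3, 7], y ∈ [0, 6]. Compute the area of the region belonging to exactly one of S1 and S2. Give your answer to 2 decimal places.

|S1∩S2|: x∈[3,6], y∈[0,6] → 3·6 = 18.
|S1 △ S2| = |S1| + |S2| − 2·|S1∩S2| = 30 + 24 − 36 = 18.00.

18.00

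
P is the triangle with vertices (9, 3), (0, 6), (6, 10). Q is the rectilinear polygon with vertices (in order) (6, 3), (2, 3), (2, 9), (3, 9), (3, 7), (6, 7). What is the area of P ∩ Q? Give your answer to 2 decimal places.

The intersection is the polygon with vertices (2,5.333), (2,7.333), (3,8), (3,7), (6,7), (6,4).
By the shoelace formula its area is 10.00.

10.00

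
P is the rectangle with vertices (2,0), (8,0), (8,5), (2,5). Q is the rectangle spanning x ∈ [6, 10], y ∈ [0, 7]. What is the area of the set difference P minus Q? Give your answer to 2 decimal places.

|P∩Q|: x∈[6,8], y∈[0,5] → 2·5 = 10.
|P| = 30.
|P ∖ Q| = |P| − |P∩Q| = 30 − 10 = 20.00.

20.00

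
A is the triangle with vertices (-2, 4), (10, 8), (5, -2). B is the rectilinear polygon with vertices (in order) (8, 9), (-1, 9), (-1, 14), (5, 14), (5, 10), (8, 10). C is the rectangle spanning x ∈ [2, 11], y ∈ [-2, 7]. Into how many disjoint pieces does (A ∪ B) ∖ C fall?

(A ∪ B) ∖ C splits into 3 disjoint pieces (area 9.5238, area 1.25, area 33).

3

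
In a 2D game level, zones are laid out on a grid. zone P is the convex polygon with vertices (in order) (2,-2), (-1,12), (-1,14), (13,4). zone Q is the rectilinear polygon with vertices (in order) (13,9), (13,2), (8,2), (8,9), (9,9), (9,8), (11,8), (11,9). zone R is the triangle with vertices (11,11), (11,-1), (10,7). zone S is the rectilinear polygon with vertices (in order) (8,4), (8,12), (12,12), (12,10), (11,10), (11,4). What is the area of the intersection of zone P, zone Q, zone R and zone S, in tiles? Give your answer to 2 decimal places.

The intersection is the polygon with vertices (10.118,6.059), (11,5.429), (11,4), (10.375,4).
By the shoelace formula its area is 1.27.

1.27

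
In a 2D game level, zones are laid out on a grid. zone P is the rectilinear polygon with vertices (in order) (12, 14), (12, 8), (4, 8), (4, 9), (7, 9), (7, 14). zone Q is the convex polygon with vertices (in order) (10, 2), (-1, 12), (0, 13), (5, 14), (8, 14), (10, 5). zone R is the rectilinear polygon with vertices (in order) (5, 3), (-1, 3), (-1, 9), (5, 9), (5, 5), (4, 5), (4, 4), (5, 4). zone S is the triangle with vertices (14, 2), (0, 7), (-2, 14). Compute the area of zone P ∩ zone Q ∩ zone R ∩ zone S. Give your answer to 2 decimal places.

0.96

The intersection is the polygon with vertices (4.667,9), (5,8.75), (5,8), (4,8), (4,9).
By the shoelace formula its area is 0.96.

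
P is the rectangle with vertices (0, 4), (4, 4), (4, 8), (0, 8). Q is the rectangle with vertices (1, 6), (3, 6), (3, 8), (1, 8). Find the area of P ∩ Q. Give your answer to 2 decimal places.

4.00

|P∩Q|: x∈[1,3], y∈[6,8] → 2·2 = 4.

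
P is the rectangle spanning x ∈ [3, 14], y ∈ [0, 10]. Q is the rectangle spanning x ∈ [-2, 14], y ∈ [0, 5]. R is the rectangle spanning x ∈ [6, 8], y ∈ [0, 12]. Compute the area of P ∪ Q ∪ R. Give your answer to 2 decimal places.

139.00

By inclusion–exclusion:
Individual areas: |P| = 110, |Q| = 80, |R| = 24.
|P∩Q|: x∈[3,14], y∈[0,5] → 11·5 = 55.
|P∩R|: x∈[6,8], y∈[0,10] → 2·10 = 20.
|Q∩R|: x∈[6,8], y∈[0,5] → 2·5 = 10.
|P∩Q∩R| = 10.
|P ∪ Q ∪ R| = 214 − 85 + 10 = 139.00.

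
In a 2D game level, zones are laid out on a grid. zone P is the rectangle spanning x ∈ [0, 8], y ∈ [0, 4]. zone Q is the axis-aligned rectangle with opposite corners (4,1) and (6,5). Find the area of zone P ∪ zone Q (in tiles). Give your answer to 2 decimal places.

By inclusion–exclusion:
Individual areas: |zone P| = 32, |zone Q| = 8.
|zone P∩zone Q|: x∈[4,6], y∈[1,4] → 2·3 = 6.
|zone P ∪ zone Q| = 40 − 6 = 34.00.

34.00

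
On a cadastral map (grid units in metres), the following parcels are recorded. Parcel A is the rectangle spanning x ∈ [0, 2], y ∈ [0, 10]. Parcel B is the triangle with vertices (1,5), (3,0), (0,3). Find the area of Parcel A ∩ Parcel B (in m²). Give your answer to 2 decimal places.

The intersection is the polygon with vertices (2,1), (0,3), (1,5), (2,2.5).
By the shoelace formula its area is 3.75.

3.75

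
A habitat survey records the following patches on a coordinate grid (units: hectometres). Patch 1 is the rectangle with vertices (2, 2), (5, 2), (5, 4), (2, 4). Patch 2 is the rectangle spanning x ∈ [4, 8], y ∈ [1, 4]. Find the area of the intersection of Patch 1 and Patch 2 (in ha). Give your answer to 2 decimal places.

2.00

|Patch 1∩Patch 2|: x∈[4,5], y∈[2,4] → 1·2 = 2.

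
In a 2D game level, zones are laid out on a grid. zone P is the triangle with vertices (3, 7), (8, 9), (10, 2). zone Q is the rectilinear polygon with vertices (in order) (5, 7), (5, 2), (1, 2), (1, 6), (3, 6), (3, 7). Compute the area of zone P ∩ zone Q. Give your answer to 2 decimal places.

1.43

The intersection is the polygon with vertices (3,7), (5,7), (5,5.571).
By the shoelace formula its area is 1.43.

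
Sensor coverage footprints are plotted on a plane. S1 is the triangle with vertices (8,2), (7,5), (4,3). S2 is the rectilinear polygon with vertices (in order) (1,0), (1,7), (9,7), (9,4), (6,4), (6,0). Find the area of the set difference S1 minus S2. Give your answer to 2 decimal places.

|S1| = 5.5, |S1∩S2| = 2.6667.
|S1 ∖ S2| = |S1| − |S1∩S2| = 5.5 − 2.6667 = 2.83.

2.83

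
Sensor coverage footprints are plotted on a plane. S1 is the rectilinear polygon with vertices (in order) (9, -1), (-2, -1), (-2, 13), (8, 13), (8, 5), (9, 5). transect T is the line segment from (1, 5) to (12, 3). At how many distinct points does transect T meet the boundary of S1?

The segment meets the boundary at (9,3.545).

1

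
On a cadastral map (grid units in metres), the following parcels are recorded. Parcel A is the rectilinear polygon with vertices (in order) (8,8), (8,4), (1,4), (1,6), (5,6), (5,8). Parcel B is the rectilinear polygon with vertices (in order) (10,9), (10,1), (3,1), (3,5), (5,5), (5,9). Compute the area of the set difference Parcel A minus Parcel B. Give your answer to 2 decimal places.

|Parcel A| = 20, |Parcel A∩Parcel B| = 14.
|Parcel A ∖ Parcel B| = |Parcel A| − |Parcel A∩Parcel B| = 20 − 14 = 6.00.

6.00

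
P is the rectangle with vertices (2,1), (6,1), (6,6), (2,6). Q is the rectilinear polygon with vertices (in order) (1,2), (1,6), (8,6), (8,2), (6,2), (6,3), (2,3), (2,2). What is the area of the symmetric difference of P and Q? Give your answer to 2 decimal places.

|P| = 20, |Q| = 24, |P∩Q| = 12.
|P △ Q| = |P| + |Q| − 2·|P∩Q| = 20 + 24 − 24 = 20.00.

20.00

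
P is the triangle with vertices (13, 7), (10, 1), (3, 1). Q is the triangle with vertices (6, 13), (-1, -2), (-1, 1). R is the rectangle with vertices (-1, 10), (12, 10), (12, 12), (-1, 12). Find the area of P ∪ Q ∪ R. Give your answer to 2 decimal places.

57.03

By inclusion–exclusion:
Individual areas: |P| = 21, |Q| = 10.5, |R| = 26.
|P∩Q| = 0.
|P∩R| = 0.
|Q∩R| = 0.4667.
|P∩Q∩R| = 0.
|P ∪ Q ∪ R| = 57.5 − 0.4667 + 0 = 57.03.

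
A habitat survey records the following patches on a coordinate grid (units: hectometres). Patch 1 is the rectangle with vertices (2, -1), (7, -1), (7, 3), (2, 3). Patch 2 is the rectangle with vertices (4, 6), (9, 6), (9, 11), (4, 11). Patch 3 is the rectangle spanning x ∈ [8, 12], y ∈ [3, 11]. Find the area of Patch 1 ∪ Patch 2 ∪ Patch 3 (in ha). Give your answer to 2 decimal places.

72.00

By inclusion–exclusion:
Individual areas: |Patch 1| = 20, |Patch 2| = 25, |Patch 3| = 32.
|Patch 1∩Patch 2| = 0 (no overlap).
|Patch 1∩Patch 3| = 0 (no overlap).
|Patch 2∩Patch 3|: x∈[8,9], y∈[6,11] → 1·5 = 5.
|Patch 1∩Patch 2∩Patch 3| = 0.
|Patch 1 ∪ Patch 2 ∪ Patch 3| = 77 − 5 + 0 = 72.00.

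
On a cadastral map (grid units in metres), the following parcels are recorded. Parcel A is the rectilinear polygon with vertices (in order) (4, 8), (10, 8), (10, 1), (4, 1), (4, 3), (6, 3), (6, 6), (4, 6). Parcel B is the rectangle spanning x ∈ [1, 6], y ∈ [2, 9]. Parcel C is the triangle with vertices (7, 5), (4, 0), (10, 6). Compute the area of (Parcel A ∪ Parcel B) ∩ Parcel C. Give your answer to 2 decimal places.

The region (Parcel A ∪ Parcel B) ∩ Parcel C is the polygon with vertices (4.6,1), (7,5), (10,6), (5,1).
By the shoelace formula its area is 5.80.

5.80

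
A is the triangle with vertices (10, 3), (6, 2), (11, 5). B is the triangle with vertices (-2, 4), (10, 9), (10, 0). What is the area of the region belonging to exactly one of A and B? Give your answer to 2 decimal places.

|A| = 3.5, |B| = 54, |A∩B| = 2.8.
|A △ B| = |A| + |B| − 2·|A∩B| = 3.5 + 54 − 5.6 = 51.90.

51.90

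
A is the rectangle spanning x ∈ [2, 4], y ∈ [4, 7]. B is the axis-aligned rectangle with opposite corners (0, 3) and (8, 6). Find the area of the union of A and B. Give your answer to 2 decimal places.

26.00

By inclusion–exclusion:
Individual areas: |A| = 6, |B| = 24.
|A∩B|: x∈[2,4], y∈[4,6] → 2·2 = 4.
|A ∪ B| = 30 − 4 = 26.00.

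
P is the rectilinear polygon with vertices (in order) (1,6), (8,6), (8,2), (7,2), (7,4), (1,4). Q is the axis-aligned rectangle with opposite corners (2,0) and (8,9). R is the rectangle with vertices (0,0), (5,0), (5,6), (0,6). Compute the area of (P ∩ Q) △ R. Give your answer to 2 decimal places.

32.00

|P ∩ Q| = 14.
|(P ∩ Q) ∩ R| = 6.
|(P ∩ Q) △ R| = 14 + 30 − 12 = 32.00.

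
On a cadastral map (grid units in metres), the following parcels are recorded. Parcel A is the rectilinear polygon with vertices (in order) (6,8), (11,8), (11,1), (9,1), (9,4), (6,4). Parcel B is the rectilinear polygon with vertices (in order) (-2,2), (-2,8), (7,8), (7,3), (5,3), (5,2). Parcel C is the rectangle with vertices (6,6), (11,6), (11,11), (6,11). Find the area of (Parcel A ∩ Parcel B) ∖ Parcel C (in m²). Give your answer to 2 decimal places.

|Parcel A ∩ Parcel B| = 4.
|(Parcel A ∩ Parcel B) ∩ Parcel C| = 2.
|(Parcel A ∩ Parcel B) ∖ Parcel C| = 4 − 2 = 2.00.

2.00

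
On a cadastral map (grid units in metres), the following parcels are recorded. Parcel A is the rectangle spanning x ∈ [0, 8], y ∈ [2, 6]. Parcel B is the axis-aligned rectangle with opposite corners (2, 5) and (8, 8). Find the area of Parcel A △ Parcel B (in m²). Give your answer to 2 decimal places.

|Parcel A∩Parcel B|: x∈[2,8], y∈[5,6] → 6·1 = 6.
|Parcel A △ Parcel B| = |Parcel A| + |Parcel B| − 2·|Parcel A∩Parcel B| = 32 + 18 − 12 = 38.00.

38.00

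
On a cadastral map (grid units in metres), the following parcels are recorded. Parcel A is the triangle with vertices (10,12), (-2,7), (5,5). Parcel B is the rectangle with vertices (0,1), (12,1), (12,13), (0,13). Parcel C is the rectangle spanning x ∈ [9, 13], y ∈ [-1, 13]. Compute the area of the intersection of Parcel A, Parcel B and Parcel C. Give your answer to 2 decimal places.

0.49

The intersection is the polygon with vertices (9,10.6), (9,11.583), (10,12).
By the shoelace formula its area is 0.49.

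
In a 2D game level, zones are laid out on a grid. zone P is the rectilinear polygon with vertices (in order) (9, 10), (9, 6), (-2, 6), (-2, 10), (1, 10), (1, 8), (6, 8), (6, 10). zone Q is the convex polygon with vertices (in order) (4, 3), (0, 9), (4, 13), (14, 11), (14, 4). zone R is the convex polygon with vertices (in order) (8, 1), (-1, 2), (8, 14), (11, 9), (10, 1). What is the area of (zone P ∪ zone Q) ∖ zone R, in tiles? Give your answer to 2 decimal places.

58.39

|zone P ∪ zone Q| = 116.5.
|(zone P ∪ zone Q) ∩ zone R| = 58.1111.
|(zone P ∪ zone Q) ∖ zone R| = 116.5 − 58.1111 = 58.39.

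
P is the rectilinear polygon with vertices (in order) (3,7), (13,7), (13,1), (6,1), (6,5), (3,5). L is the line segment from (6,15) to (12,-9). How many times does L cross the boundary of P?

2

The segment meets the boundary at (9.5,1), (8,7).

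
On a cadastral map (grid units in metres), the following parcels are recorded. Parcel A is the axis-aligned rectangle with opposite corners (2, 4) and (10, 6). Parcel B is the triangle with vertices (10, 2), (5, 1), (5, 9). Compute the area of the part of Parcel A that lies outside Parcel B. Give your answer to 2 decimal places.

|Parcel A| = 16, |Parcel A∩Parcel B| = 5.7143.
|Parcel A ∖ Parcel B| = |Parcel A| − |Parcel A∩Parcel B| = 16 − 5.7143 = 10.29.

10.29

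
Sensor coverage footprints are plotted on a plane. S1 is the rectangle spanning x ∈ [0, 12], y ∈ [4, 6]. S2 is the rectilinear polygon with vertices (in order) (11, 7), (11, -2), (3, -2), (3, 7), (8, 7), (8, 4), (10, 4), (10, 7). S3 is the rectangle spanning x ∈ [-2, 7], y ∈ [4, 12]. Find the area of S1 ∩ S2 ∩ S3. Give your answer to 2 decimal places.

8.00

The intersection is the polygon with vertices (3,4), (3,6), (7,6), (7,4).
By the shoelace formula its area is 8.00.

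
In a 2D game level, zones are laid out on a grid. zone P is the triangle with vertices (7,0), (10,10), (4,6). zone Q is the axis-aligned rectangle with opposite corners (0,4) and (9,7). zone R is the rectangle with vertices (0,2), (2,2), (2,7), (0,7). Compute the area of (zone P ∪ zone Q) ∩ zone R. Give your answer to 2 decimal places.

The region (zone P ∪ zone Q) ∩ zone R is the polygon with vertices (0,4), (0,7), (2,7), (2,4).
By the shoelace formula its area is 6.00.

6.00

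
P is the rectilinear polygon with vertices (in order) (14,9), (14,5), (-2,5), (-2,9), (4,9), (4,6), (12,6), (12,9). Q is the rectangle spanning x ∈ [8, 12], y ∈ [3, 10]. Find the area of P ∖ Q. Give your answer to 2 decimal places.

|P| = 40, |P∩Q| = 4.
|P ∖ Q| = |P| − |P∩Q| = 40 − 4 = 36.00.

36.00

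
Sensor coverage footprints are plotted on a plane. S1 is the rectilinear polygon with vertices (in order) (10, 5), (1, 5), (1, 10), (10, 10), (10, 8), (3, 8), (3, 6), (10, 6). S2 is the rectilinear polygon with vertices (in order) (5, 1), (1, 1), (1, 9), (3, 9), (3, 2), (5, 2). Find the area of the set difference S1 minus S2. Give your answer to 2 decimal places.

23.00

|S1| = 31, |S1∩S2| = 8.
|S1 ∖ S2| = |S1| − |S1∩S2| = 31 − 8 = 23.00.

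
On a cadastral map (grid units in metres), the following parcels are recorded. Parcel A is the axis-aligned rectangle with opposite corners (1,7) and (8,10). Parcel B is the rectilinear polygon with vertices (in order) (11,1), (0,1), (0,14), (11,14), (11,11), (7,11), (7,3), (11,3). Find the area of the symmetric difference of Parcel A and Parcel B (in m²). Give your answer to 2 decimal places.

96.00

|Parcel A| = 21, |Parcel B| = 111, |Parcel A∩Parcel B| = 18.
|Parcel A △ Parcel B| = |Parcel A| + |Parcel B| − 2·|Parcel A∩Parcel B| = 21 + 111 − 36 = 96.00.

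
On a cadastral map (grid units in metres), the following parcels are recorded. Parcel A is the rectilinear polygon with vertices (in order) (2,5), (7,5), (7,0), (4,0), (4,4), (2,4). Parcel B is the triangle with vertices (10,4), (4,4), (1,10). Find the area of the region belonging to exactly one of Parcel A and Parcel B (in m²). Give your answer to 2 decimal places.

|Parcel A| = 17, |Parcel B| = 18, |Parcel A∩Parcel B| = 3.25.
|Parcel A △ Parcel B| = |Parcel A| + |Parcel B| − 2·|Parcel A∩Parcel B| = 17 + 18 − 6.5 = 28.50.

28.50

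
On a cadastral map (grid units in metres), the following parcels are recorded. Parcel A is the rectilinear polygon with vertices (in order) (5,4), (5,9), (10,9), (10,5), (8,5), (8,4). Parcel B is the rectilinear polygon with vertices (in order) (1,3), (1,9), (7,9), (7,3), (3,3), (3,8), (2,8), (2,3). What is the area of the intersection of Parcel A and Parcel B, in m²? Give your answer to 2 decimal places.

10.00

The intersection is the polygon with vertices (5,9), (7,9), (7,4), (5,4).
By the shoelace formula its area is 10.00.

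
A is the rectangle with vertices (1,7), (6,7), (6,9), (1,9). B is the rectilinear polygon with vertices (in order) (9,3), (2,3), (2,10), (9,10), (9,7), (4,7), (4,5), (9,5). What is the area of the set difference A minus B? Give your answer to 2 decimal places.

|A| = 10, |A∩B| = 8.
|A ∖ B| = |A| − |A∩B| = 10 − 8 = 2.00.

2.00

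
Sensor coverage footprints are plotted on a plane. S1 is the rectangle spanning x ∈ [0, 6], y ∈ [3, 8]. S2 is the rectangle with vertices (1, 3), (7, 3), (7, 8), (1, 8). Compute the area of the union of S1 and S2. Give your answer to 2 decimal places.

35.00

By inclusion–exclusion:
Individual areas: |S1| = 30, |S2| = 30.
|S1∩S2|: x∈[1,6], y∈[3,8] → 5·5 = 25.
|S1 ∪ S2| = 60 − 25 = 35.00.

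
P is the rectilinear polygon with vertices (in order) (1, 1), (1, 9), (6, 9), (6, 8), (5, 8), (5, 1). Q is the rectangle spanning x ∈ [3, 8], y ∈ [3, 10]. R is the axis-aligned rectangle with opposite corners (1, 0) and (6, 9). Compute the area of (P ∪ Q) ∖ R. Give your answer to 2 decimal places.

17.00

|P ∪ Q| = 55.
|(P ∪ Q) ∩ R| = 38.
|(P ∪ Q) ∖ R| = 55 − 38 = 17.00.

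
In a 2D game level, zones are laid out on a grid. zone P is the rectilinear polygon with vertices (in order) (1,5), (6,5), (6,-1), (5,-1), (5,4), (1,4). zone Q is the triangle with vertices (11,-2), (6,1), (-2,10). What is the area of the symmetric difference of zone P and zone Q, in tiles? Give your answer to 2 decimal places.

|zone P| = 10, |zone Q| = 10.5, |zone P∩zone Q| = 2.5839.
|zone P △ zone Q| = |zone P| + |zone Q| − 2·|zone P∩zone Q| = 10 + 10.5 − 5.1677 = 15.33.

15.33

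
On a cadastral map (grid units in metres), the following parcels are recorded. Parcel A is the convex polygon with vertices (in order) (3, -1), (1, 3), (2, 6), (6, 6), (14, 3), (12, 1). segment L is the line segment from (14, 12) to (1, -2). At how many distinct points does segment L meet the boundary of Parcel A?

The segment meets the boundary at (2.625,-0.25), (7.801,5.325).

2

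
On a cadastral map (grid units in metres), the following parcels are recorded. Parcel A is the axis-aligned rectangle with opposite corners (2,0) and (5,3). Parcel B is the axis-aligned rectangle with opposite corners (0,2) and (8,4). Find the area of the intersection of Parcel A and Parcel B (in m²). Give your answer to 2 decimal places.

|Parcel A∩Parcel B|: x∈[2,5], y∈[2,3] → 3·1 = 3.

3.00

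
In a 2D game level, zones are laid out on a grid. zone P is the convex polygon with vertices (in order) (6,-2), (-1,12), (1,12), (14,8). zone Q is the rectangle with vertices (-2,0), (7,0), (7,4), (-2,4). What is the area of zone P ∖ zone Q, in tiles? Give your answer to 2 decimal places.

83.00

|zone P| = 95, |zone P∩zone Q| = 12.
|zone P ∖ zone Q| = |zone P| − |zone P∩zone Q| = 95 − 12 = 83.00.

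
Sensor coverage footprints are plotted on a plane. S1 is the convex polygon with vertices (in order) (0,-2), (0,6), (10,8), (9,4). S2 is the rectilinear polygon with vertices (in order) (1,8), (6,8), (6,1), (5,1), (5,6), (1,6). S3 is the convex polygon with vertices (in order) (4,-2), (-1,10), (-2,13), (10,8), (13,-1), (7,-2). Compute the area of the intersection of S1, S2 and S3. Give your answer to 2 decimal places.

7.83

The intersection is the polygon with vertices (6,2), (5,1.333), (5,6), (1,6), (1,6.2), (6,7.2).
By the shoelace formula its area is 7.83.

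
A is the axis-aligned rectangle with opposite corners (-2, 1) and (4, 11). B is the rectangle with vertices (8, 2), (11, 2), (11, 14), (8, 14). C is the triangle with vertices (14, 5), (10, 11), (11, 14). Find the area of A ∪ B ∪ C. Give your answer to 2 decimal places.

102.75

By inclusion–exclusion:
Individual areas: |A| = 60, |B| = 36, |C| = 9.
|A∩B| = 0 (no overlap).
|A∩C| = 0.
|B∩C| = 2.25.
|A∩B∩C| = 0.
|A ∪ B ∪ C| = 105 − 2.25 + 0 = 102.75.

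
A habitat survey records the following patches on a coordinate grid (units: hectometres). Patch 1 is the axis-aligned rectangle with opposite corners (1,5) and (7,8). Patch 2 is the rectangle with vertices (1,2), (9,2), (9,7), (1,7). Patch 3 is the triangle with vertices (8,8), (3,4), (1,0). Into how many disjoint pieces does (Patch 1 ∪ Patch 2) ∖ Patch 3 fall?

2

(Patch 1 ∪ Patch 2) ∖ Patch 3 splits into 2 disjoint pieces (area 20.6, area 20.3125).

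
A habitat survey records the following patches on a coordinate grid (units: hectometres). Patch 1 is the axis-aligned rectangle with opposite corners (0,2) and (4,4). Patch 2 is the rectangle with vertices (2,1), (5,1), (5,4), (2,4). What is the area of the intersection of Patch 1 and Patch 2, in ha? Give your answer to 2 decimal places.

|Patch 1∩Patch 2|: x∈[2,4], y∈[2,4] → 2·2 = 4.

4.00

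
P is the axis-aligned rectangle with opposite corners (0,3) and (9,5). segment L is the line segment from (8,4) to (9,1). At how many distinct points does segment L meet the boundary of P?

The segment meets the boundary at (8.333,3).

1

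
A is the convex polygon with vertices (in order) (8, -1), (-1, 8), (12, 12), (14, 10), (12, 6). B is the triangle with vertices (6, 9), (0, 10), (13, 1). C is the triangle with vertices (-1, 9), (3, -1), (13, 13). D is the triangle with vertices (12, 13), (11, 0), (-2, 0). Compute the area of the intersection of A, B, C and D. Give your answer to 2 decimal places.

The intersection is the polygon with vertices (8.281,6.393), (7.265,4.971), (5.024,6.522), (6.759,8.133).
By the shoelace formula its area is 5.12.

5.12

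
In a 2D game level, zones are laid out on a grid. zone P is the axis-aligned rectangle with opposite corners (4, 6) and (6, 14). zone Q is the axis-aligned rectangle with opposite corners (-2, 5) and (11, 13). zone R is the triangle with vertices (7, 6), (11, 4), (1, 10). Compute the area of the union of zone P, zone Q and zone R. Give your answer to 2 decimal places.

By inclusion–exclusion:
Individual areas: |zone P| = 16, |zone Q| = 104, |zone R| = 2.
|zone P∩zone Q|: x∈[4,6], y∈[6,13] → 2·7 = 14.
|zone P∩zone R| = 0.5333.
|zone Q∩zone R| = 1.8333.
|zone P∩zone Q∩zone R| = 0.5333.
|zone P ∪ zone Q ∪ zone R| = 122 − 16.3667 + 0.5333 = 106.17.

106.17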